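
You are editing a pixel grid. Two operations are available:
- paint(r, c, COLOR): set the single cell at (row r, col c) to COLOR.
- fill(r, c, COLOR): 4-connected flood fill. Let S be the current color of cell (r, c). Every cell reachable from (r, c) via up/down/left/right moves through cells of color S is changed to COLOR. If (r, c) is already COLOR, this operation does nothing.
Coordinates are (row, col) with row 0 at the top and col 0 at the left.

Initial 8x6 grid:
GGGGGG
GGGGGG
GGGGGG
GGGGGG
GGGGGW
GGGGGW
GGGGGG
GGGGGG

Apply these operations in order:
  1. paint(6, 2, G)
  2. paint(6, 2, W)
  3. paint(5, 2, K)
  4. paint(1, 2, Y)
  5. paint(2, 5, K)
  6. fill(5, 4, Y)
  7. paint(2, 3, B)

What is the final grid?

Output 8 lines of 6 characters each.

After op 1 paint(6,2,G):
GGGGGG
GGGGGG
GGGGGG
GGGGGG
GGGGGW
GGGGGW
GGGGGG
GGGGGG
After op 2 paint(6,2,W):
GGGGGG
GGGGGG
GGGGGG
GGGGGG
GGGGGW
GGGGGW
GGWGGG
GGGGGG
After op 3 paint(5,2,K):
GGGGGG
GGGGGG
GGGGGG
GGGGGG
GGGGGW
GGKGGW
GGWGGG
GGGGGG
After op 4 paint(1,2,Y):
GGGGGG
GGYGGG
GGGGGG
GGGGGG
GGGGGW
GGKGGW
GGWGGG
GGGGGG
After op 5 paint(2,5,K):
GGGGGG
GGYGGG
GGGGGK
GGGGGG
GGGGGW
GGKGGW
GGWGGG
GGGGGG
After op 6 fill(5,4,Y) [42 cells changed]:
YYYYYY
YYYYYY
YYYYYK
YYYYYY
YYYYYW
YYKYYW
YYWYYY
YYYYYY
After op 7 paint(2,3,B):
YYYYYY
YYYYYY
YYYBYK
YYYYYY
YYYYYW
YYKYYW
YYWYYY
YYYYYY

Answer: YYYYYY
YYYYYY
YYYBYK
YYYYYY
YYYYYW
YYKYYW
YYWYYY
YYYYYY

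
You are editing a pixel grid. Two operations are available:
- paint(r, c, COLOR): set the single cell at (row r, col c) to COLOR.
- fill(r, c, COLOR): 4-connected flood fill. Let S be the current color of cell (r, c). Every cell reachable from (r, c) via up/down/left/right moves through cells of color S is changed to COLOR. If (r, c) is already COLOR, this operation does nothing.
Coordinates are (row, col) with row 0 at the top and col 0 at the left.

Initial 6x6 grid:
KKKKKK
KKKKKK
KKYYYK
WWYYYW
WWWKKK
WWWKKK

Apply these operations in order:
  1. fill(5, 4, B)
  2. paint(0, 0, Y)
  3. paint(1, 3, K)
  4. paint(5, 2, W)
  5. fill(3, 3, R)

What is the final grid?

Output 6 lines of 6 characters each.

After op 1 fill(5,4,B) [6 cells changed]:
KKKKKK
KKKKKK
KKYYYK
WWYYYW
WWWBBB
WWWBBB
After op 2 paint(0,0,Y):
YKKKKK
KKKKKK
KKYYYK
WWYYYW
WWWBBB
WWWBBB
After op 3 paint(1,3,K):
YKKKKK
KKKKKK
KKYYYK
WWYYYW
WWWBBB
WWWBBB
After op 4 paint(5,2,W):
YKKKKK
KKKKKK
KKYYYK
WWYYYW
WWWBBB
WWWBBB
After op 5 fill(3,3,R) [6 cells changed]:
YKKKKK
KKKKKK
KKRRRK
WWRRRW
WWWBBB
WWWBBB

Answer: YKKKKK
KKKKKK
KKRRRK
WWRRRW
WWWBBB
WWWBBB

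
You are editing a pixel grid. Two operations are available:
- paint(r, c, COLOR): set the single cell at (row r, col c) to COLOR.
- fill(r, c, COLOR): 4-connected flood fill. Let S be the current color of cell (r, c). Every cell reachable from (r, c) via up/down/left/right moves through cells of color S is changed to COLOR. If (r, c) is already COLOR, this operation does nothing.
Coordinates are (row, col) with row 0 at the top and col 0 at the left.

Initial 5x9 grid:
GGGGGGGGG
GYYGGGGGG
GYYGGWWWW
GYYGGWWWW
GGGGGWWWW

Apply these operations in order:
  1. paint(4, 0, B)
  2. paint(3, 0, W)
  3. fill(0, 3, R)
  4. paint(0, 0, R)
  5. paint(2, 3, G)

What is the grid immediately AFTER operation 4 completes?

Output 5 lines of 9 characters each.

After op 1 paint(4,0,B):
GGGGGGGGG
GYYGGGGGG
GYYGGWWWW
GYYGGWWWW
BGGGGWWWW
After op 2 paint(3,0,W):
GGGGGGGGG
GYYGGGGGG
GYYGGWWWW
WYYGGWWWW
BGGGGWWWW
After op 3 fill(0,3,R) [25 cells changed]:
RRRRRRRRR
RYYRRRRRR
RYYRRWWWW
WYYRRWWWW
BRRRRWWWW
After op 4 paint(0,0,R):
RRRRRRRRR
RYYRRRRRR
RYYRRWWWW
WYYRRWWWW
BRRRRWWWW

Answer: RRRRRRRRR
RYYRRRRRR
RYYRRWWWW
WYYRRWWWW
BRRRRWWWW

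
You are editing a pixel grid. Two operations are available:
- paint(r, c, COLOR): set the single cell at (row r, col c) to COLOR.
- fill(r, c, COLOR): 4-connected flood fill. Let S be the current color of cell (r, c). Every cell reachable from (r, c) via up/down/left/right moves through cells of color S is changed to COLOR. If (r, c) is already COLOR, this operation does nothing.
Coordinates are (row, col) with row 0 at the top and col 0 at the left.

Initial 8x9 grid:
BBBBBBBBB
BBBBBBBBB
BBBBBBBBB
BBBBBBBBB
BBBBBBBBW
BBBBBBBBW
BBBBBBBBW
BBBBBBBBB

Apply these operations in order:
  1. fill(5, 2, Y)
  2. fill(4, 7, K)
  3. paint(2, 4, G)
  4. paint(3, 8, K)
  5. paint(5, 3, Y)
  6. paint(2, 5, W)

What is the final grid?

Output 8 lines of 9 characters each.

Answer: KKKKKKKKK
KKKKKKKKK
KKKKGWKKK
KKKKKKKKK
KKKKKKKKW
KKKYKKKKW
KKKKKKKKW
KKKKKKKKK

Derivation:
After op 1 fill(5,2,Y) [69 cells changed]:
YYYYYYYYY
YYYYYYYYY
YYYYYYYYY
YYYYYYYYY
YYYYYYYYW
YYYYYYYYW
YYYYYYYYW
YYYYYYYYY
After op 2 fill(4,7,K) [69 cells changed]:
KKKKKKKKK
KKKKKKKKK
KKKKKKKKK
KKKKKKKKK
KKKKKKKKW
KKKKKKKKW
KKKKKKKKW
KKKKKKKKK
After op 3 paint(2,4,G):
KKKKKKKKK
KKKKKKKKK
KKKKGKKKK
KKKKKKKKK
KKKKKKKKW
KKKKKKKKW
KKKKKKKKW
KKKKKKKKK
After op 4 paint(3,8,K):
KKKKKKKKK
KKKKKKKKK
KKKKGKKKK
KKKKKKKKK
KKKKKKKKW
KKKKKKKKW
KKKKKKKKW
KKKKKKKKK
After op 5 paint(5,3,Y):
KKKKKKKKK
KKKKKKKKK
KKKKGKKKK
KKKKKKKKK
KKKKKKKKW
KKKYKKKKW
KKKKKKKKW
KKKKKKKKK
After op 6 paint(2,5,W):
KKKKKKKKK
KKKKKKKKK
KKKKGWKKK
KKKKKKKKK
KKKKKKKKW
KKKYKKKKW
KKKKKKKKW
KKKKKKKKK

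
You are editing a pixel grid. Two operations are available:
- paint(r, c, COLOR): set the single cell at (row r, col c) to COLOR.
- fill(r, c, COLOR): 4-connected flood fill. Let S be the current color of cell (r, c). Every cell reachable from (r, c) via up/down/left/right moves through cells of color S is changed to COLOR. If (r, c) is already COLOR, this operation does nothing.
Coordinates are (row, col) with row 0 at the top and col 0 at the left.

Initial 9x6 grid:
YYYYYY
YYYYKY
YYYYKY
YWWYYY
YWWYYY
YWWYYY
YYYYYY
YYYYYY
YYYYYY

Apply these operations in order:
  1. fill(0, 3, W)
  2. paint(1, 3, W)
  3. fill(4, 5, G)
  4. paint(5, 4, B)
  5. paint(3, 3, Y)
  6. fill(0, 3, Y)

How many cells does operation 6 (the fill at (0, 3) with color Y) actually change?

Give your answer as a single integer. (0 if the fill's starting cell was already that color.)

Answer: 50

Derivation:
After op 1 fill(0,3,W) [46 cells changed]:
WWWWWW
WWWWKW
WWWWKW
WWWWWW
WWWWWW
WWWWWW
WWWWWW
WWWWWW
WWWWWW
After op 2 paint(1,3,W):
WWWWWW
WWWWKW
WWWWKW
WWWWWW
WWWWWW
WWWWWW
WWWWWW
WWWWWW
WWWWWW
After op 3 fill(4,5,G) [52 cells changed]:
GGGGGG
GGGGKG
GGGGKG
GGGGGG
GGGGGG
GGGGGG
GGGGGG
GGGGGG
GGGGGG
After op 4 paint(5,4,B):
GGGGGG
GGGGKG
GGGGKG
GGGGGG
GGGGGG
GGGGBG
GGGGGG
GGGGGG
GGGGGG
After op 5 paint(3,3,Y):
GGGGGG
GGGGKG
GGGGKG
GGGYGG
GGGGGG
GGGGBG
GGGGGG
GGGGGG
GGGGGG
After op 6 fill(0,3,Y) [50 cells changed]:
YYYYYY
YYYYKY
YYYYKY
YYYYYY
YYYYYY
YYYYBY
YYYYYY
YYYYYY
YYYYYY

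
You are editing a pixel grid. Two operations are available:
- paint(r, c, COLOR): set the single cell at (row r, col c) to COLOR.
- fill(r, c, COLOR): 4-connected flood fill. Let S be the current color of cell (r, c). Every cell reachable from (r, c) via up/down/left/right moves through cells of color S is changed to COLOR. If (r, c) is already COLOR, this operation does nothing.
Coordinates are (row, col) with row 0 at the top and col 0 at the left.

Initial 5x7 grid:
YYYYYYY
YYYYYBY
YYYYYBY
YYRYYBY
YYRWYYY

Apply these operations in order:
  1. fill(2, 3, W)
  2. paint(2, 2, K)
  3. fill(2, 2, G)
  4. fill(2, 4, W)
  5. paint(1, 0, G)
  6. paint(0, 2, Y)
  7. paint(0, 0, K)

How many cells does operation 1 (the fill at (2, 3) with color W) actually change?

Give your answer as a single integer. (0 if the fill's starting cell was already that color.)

After op 1 fill(2,3,W) [29 cells changed]:
WWWWWWW
WWWWWBW
WWWWWBW
WWRWWBW
WWRWWWW

Answer: 29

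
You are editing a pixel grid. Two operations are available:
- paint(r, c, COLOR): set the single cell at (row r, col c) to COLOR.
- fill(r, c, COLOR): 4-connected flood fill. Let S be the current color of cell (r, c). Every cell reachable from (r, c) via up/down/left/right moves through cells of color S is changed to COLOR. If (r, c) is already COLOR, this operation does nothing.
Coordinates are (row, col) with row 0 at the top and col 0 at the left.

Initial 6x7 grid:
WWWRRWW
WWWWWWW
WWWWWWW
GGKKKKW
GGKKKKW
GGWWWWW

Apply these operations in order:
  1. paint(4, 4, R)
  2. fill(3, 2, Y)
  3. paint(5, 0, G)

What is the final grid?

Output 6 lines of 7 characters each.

After op 1 paint(4,4,R):
WWWRRWW
WWWWWWW
WWWWWWW
GGKKKKW
GGKKRKW
GGWWWWW
After op 2 fill(3,2,Y) [7 cells changed]:
WWWRRWW
WWWWWWW
WWWWWWW
GGYYYYW
GGYYRYW
GGWWWWW
After op 3 paint(5,0,G):
WWWRRWW
WWWWWWW
WWWWWWW
GGYYYYW
GGYYRYW
GGWWWWW

Answer: WWWRRWW
WWWWWWW
WWWWWWW
GGYYYYW
GGYYRYW
GGWWWWW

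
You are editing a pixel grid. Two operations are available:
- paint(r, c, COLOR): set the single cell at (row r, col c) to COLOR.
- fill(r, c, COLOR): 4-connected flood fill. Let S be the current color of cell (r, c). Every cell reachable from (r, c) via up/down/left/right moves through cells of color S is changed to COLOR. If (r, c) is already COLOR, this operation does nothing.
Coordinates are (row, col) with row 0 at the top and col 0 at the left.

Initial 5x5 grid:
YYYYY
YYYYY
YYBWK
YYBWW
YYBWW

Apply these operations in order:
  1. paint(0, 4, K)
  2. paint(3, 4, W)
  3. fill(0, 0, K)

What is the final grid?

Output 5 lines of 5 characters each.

Answer: KKKKK
KKKKK
KKBWK
KKBWW
KKBWW

Derivation:
After op 1 paint(0,4,K):
YYYYK
YYYYY
YYBWK
YYBWW
YYBWW
After op 2 paint(3,4,W):
YYYYK
YYYYY
YYBWK
YYBWW
YYBWW
After op 3 fill(0,0,K) [15 cells changed]:
KKKKK
KKKKK
KKBWK
KKBWW
KKBWW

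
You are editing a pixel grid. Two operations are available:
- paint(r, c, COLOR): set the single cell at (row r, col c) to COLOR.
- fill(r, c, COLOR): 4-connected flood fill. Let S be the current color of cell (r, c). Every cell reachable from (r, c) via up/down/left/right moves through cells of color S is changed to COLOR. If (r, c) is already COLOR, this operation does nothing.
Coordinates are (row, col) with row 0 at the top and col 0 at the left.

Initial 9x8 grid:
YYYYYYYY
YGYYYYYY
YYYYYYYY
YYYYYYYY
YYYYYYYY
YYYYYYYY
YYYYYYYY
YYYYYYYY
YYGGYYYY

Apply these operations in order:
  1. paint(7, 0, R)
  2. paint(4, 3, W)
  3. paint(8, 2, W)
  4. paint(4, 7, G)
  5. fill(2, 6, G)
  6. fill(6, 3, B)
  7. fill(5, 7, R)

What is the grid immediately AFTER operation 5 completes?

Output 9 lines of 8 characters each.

Answer: GGGGGGGG
GGGGGGGG
GGGGGGGG
GGGGGGGG
GGGWGGGG
GGGGGGGG
GGGGGGGG
RGGGGGGG
GGWGGGGG

Derivation:
After op 1 paint(7,0,R):
YYYYYYYY
YGYYYYYY
YYYYYYYY
YYYYYYYY
YYYYYYYY
YYYYYYYY
YYYYYYYY
RYYYYYYY
YYGGYYYY
After op 2 paint(4,3,W):
YYYYYYYY
YGYYYYYY
YYYYYYYY
YYYYYYYY
YYYWYYYY
YYYYYYYY
YYYYYYYY
RYYYYYYY
YYGGYYYY
After op 3 paint(8,2,W):
YYYYYYYY
YGYYYYYY
YYYYYYYY
YYYYYYYY
YYYWYYYY
YYYYYYYY
YYYYYYYY
RYYYYYYY
YYWGYYYY
After op 4 paint(4,7,G):
YYYYYYYY
YGYYYYYY
YYYYYYYY
YYYYYYYY
YYYWYYYG
YYYYYYYY
YYYYYYYY
RYYYYYYY
YYWGYYYY
After op 5 fill(2,6,G) [66 cells changed]:
GGGGGGGG
GGGGGGGG
GGGGGGGG
GGGGGGGG
GGGWGGGG
GGGGGGGG
GGGGGGGG
RGGGGGGG
GGWGGGGG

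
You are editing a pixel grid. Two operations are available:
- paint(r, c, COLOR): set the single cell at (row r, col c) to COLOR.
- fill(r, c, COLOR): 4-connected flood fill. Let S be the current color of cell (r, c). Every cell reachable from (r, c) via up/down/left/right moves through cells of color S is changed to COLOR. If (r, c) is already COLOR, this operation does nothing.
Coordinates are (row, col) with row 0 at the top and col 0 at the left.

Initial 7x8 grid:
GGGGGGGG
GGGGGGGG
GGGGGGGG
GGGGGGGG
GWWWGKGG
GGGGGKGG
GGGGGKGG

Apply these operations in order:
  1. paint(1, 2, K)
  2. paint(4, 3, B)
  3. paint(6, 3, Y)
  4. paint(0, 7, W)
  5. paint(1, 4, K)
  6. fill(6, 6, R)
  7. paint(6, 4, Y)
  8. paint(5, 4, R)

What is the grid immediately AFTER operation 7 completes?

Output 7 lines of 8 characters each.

Answer: RRRRRRRW
RRKRKRRR
RRRRRRRR
RRRRRRRR
RWWBRKRR
RRRRRKRR
RRRYYKRR

Derivation:
After op 1 paint(1,2,K):
GGGGGGGG
GGKGGGGG
GGGGGGGG
GGGGGGGG
GWWWGKGG
GGGGGKGG
GGGGGKGG
After op 2 paint(4,3,B):
GGGGGGGG
GGKGGGGG
GGGGGGGG
GGGGGGGG
GWWBGKGG
GGGGGKGG
GGGGGKGG
After op 3 paint(6,3,Y):
GGGGGGGG
GGKGGGGG
GGGGGGGG
GGGGGGGG
GWWBGKGG
GGGGGKGG
GGGYGKGG
After op 4 paint(0,7,W):
GGGGGGGW
GGKGGGGG
GGGGGGGG
GGGGGGGG
GWWBGKGG
GGGGGKGG
GGGYGKGG
After op 5 paint(1,4,K):
GGGGGGGW
GGKGKGGG
GGGGGGGG
GGGGGGGG
GWWBGKGG
GGGGGKGG
GGGYGKGG
After op 6 fill(6,6,R) [46 cells changed]:
RRRRRRRW
RRKRKRRR
RRRRRRRR
RRRRRRRR
RWWBRKRR
RRRRRKRR
RRRYRKRR
After op 7 paint(6,4,Y):
RRRRRRRW
RRKRKRRR
RRRRRRRR
RRRRRRRR
RWWBRKRR
RRRRRKRR
RRRYYKRR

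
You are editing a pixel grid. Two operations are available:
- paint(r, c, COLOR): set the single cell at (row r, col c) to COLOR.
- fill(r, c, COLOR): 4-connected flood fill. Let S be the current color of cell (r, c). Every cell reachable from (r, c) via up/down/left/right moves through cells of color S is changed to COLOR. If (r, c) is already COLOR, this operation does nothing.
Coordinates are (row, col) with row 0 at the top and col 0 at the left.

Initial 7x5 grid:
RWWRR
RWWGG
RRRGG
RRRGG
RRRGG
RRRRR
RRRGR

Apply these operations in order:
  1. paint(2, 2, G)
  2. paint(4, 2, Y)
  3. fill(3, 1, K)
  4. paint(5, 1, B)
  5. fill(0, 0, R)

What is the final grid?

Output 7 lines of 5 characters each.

After op 1 paint(2,2,G):
RWWRR
RWWGG
RRGGG
RRRGG
RRRGG
RRRRR
RRRGR
After op 2 paint(4,2,Y):
RWWRR
RWWGG
RRGGG
RRRGG
RRYGG
RRRRR
RRRGR
After op 3 fill(3,1,K) [18 cells changed]:
KWWRR
KWWGG
KKGGG
KKKGG
KKYGG
KKKKK
KKKGK
After op 4 paint(5,1,B):
KWWRR
KWWGG
KKGGG
KKKGG
KKYGG
KBKKK
KKKGK
After op 5 fill(0,0,R) [17 cells changed]:
RWWRR
RWWGG
RRGGG
RRRGG
RRYGG
RBRRR
RRRGR

Answer: RWWRR
RWWGG
RRGGG
RRRGG
RRYGG
RBRRR
RRRGR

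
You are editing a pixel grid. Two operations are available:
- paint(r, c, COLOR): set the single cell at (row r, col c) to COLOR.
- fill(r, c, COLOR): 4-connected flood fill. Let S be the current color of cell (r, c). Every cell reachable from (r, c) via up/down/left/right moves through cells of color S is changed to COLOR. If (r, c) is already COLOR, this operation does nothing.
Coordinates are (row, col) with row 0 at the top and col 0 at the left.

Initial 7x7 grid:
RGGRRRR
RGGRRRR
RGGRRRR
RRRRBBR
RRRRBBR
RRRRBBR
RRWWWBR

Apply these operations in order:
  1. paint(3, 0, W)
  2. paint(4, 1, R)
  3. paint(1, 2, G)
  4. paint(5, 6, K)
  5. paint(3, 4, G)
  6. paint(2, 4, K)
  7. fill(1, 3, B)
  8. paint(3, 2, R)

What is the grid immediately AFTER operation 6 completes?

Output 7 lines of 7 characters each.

Answer: RGGRRRR
RGGRRRR
RGGRKRR
WRRRGBR
RRRRBBR
RRRRBBK
RRWWWBR

Derivation:
After op 1 paint(3,0,W):
RGGRRRR
RGGRRRR
RGGRRRR
WRRRBBR
RRRRBBR
RRRRBBR
RRWWWBR
After op 2 paint(4,1,R):
RGGRRRR
RGGRRRR
RGGRRRR
WRRRBBR
RRRRBBR
RRRRBBR
RRWWWBR
After op 3 paint(1,2,G):
RGGRRRR
RGGRRRR
RGGRRRR
WRRRBBR
RRRRBBR
RRRRBBR
RRWWWBR
After op 4 paint(5,6,K):
RGGRRRR
RGGRRRR
RGGRRRR
WRRRBBR
RRRRBBR
RRRRBBK
RRWWWBR
After op 5 paint(3,4,G):
RGGRRRR
RGGRRRR
RGGRRRR
WRRRGBR
RRRRBBR
RRRRBBK
RRWWWBR
After op 6 paint(2,4,K):
RGGRRRR
RGGRRRR
RGGRKRR
WRRRGBR
RRRRBBR
RRRRBBK
RRWWWBR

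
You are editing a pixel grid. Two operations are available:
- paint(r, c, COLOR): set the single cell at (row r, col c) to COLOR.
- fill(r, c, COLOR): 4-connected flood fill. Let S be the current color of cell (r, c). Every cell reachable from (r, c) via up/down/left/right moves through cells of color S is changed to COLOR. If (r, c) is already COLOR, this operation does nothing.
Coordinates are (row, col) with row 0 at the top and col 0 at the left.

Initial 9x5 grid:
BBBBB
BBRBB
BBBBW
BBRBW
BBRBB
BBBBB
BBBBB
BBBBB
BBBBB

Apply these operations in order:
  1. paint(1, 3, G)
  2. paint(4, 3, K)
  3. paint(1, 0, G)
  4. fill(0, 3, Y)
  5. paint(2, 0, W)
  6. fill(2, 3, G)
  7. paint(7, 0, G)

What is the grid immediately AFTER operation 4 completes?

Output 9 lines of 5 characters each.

Answer: YYYYY
GYRGY
YYYYW
YYRYW
YYRKY
YYYYY
YYYYY
YYYYY
YYYYY

Derivation:
After op 1 paint(1,3,G):
BBBBB
BBRGB
BBBBW
BBRBW
BBRBB
BBBBB
BBBBB
BBBBB
BBBBB
After op 2 paint(4,3,K):
BBBBB
BBRGB
BBBBW
BBRBW
BBRKB
BBBBB
BBBBB
BBBBB
BBBBB
After op 3 paint(1,0,G):
BBBBB
GBRGB
BBBBW
BBRBW
BBRKB
BBBBB
BBBBB
BBBBB
BBBBB
After op 4 fill(0,3,Y) [37 cells changed]:
YYYYY
GYRGY
YYYYW
YYRYW
YYRKY
YYYYY
YYYYY
YYYYY
YYYYY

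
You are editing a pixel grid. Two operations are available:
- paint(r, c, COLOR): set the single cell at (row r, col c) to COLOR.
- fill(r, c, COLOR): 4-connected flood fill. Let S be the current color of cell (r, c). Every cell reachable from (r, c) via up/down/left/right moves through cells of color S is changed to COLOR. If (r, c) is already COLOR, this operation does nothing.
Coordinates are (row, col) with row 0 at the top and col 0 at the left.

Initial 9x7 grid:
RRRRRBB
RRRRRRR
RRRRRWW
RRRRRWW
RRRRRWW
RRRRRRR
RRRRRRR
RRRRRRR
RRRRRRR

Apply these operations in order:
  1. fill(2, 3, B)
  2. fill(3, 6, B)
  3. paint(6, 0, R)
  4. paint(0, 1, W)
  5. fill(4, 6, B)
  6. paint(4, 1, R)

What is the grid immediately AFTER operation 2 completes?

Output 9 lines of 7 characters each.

After op 1 fill(2,3,B) [55 cells changed]:
BBBBBBB
BBBBBBB
BBBBBWW
BBBBBWW
BBBBBWW
BBBBBBB
BBBBBBB
BBBBBBB
BBBBBBB
After op 2 fill(3,6,B) [6 cells changed]:
BBBBBBB
BBBBBBB
BBBBBBB
BBBBBBB
BBBBBBB
BBBBBBB
BBBBBBB
BBBBBBB
BBBBBBB

Answer: BBBBBBB
BBBBBBB
BBBBBBB
BBBBBBB
BBBBBBB
BBBBBBB
BBBBBBB
BBBBBBB
BBBBBBB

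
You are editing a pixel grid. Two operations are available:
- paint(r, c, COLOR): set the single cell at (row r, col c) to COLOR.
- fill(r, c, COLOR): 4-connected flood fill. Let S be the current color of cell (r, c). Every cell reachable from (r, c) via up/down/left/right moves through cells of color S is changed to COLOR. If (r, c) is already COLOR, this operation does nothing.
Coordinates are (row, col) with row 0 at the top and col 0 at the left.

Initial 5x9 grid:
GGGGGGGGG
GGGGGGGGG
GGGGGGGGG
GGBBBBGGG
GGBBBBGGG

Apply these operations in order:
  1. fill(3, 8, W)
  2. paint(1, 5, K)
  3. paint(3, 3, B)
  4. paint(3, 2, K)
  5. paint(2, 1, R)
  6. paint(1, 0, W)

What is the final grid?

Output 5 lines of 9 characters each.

Answer: WWWWWWWWW
WWWWWKWWW
WRWWWWWWW
WWKBBBWWW
WWBBBBWWW

Derivation:
After op 1 fill(3,8,W) [37 cells changed]:
WWWWWWWWW
WWWWWWWWW
WWWWWWWWW
WWBBBBWWW
WWBBBBWWW
After op 2 paint(1,5,K):
WWWWWWWWW
WWWWWKWWW
WWWWWWWWW
WWBBBBWWW
WWBBBBWWW
After op 3 paint(3,3,B):
WWWWWWWWW
WWWWWKWWW
WWWWWWWWW
WWBBBBWWW
WWBBBBWWW
After op 4 paint(3,2,K):
WWWWWWWWW
WWWWWKWWW
WWWWWWWWW
WWKBBBWWW
WWBBBBWWW
After op 5 paint(2,1,R):
WWWWWWWWW
WWWWWKWWW
WRWWWWWWW
WWKBBBWWW
WWBBBBWWW
After op 6 paint(1,0,W):
WWWWWWWWW
WWWWWKWWW
WRWWWWWWW
WWKBBBWWW
WWBBBBWWW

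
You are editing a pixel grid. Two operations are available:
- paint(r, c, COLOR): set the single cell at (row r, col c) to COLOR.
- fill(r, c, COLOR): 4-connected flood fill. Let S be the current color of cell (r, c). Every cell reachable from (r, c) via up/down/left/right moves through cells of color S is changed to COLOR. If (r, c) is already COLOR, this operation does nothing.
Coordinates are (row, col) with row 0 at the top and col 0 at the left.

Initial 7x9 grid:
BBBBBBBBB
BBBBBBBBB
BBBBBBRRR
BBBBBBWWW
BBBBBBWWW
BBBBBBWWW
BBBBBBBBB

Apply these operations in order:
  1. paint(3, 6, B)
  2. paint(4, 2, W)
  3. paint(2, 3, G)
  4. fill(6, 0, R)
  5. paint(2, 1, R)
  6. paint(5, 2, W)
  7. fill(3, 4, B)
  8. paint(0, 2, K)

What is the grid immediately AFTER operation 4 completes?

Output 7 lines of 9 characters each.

Answer: RRRRRRRRR
RRRRRRRRR
RRRGRRRRR
RRRRRRRWW
RRWRRRWWW
RRRRRRWWW
RRRRRRRRR

Derivation:
After op 1 paint(3,6,B):
BBBBBBBBB
BBBBBBBBB
BBBBBBRRR
BBBBBBBWW
BBBBBBWWW
BBBBBBWWW
BBBBBBBBB
After op 2 paint(4,2,W):
BBBBBBBBB
BBBBBBBBB
BBBBBBRRR
BBBBBBBWW
BBWBBBWWW
BBBBBBWWW
BBBBBBBBB
After op 3 paint(2,3,G):
BBBBBBBBB
BBBBBBBBB
BBBGBBRRR
BBBBBBBWW
BBWBBBWWW
BBBBBBWWW
BBBBBBBBB
After op 4 fill(6,0,R) [50 cells changed]:
RRRRRRRRR
RRRRRRRRR
RRRGRRRRR
RRRRRRRWW
RRWRRRWWW
RRRRRRWWW
RRRRRRRRR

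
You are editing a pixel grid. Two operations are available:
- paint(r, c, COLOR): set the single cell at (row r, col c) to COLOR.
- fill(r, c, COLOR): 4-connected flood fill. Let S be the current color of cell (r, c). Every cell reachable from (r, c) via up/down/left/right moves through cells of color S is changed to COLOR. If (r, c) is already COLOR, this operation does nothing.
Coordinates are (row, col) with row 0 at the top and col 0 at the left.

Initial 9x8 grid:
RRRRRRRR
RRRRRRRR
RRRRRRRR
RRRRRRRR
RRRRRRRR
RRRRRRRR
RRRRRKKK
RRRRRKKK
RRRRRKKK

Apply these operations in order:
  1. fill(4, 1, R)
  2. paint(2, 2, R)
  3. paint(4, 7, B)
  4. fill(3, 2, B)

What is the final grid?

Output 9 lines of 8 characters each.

After op 1 fill(4,1,R) [0 cells changed]:
RRRRRRRR
RRRRRRRR
RRRRRRRR
RRRRRRRR
RRRRRRRR
RRRRRRRR
RRRRRKKK
RRRRRKKK
RRRRRKKK
After op 2 paint(2,2,R):
RRRRRRRR
RRRRRRRR
RRRRRRRR
RRRRRRRR
RRRRRRRR
RRRRRRRR
RRRRRKKK
RRRRRKKK
RRRRRKKK
After op 3 paint(4,7,B):
RRRRRRRR
RRRRRRRR
RRRRRRRR
RRRRRRRR
RRRRRRRB
RRRRRRRR
RRRRRKKK
RRRRRKKK
RRRRRKKK
After op 4 fill(3,2,B) [62 cells changed]:
BBBBBBBB
BBBBBBBB
BBBBBBBB
BBBBBBBB
BBBBBBBB
BBBBBBBB
BBBBBKKK
BBBBBKKK
BBBBBKKK

Answer: BBBBBBBB
BBBBBBBB
BBBBBBBB
BBBBBBBB
BBBBBBBB
BBBBBBBB
BBBBBKKK
BBBBBKKK
BBBBBKKK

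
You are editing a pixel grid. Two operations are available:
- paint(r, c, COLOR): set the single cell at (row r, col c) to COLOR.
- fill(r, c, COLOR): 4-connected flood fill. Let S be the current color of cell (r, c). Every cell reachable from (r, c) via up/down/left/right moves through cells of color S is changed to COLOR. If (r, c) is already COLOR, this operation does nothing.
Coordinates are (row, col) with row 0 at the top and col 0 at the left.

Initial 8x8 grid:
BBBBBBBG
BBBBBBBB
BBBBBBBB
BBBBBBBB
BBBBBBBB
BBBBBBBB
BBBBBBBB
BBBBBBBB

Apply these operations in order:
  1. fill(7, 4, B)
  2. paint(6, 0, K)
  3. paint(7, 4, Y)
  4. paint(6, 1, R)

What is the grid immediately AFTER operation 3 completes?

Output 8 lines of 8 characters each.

Answer: BBBBBBBG
BBBBBBBB
BBBBBBBB
BBBBBBBB
BBBBBBBB
BBBBBBBB
KBBBBBBB
BBBBYBBB

Derivation:
After op 1 fill(7,4,B) [0 cells changed]:
BBBBBBBG
BBBBBBBB
BBBBBBBB
BBBBBBBB
BBBBBBBB
BBBBBBBB
BBBBBBBB
BBBBBBBB
After op 2 paint(6,0,K):
BBBBBBBG
BBBBBBBB
BBBBBBBB
BBBBBBBB
BBBBBBBB
BBBBBBBB
KBBBBBBB
BBBBBBBB
After op 3 paint(7,4,Y):
BBBBBBBG
BBBBBBBB
BBBBBBBB
BBBBBBBB
BBBBBBBB
BBBBBBBB
KBBBBBBB
BBBBYBBB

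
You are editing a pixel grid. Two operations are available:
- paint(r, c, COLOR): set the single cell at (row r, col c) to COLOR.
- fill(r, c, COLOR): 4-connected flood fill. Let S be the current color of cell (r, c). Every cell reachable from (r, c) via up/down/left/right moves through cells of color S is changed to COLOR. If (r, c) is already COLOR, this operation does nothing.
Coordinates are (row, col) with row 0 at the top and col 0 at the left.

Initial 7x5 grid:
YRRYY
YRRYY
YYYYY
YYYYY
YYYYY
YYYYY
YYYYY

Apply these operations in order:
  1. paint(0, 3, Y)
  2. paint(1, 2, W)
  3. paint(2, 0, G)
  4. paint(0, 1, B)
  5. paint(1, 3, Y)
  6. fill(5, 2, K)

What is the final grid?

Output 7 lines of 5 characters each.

After op 1 paint(0,3,Y):
YRRYY
YRRYY
YYYYY
YYYYY
YYYYY
YYYYY
YYYYY
After op 2 paint(1,2,W):
YRRYY
YRWYY
YYYYY
YYYYY
YYYYY
YYYYY
YYYYY
After op 3 paint(2,0,G):
YRRYY
YRWYY
GYYYY
YYYYY
YYYYY
YYYYY
YYYYY
After op 4 paint(0,1,B):
YBRYY
YRWYY
GYYYY
YYYYY
YYYYY
YYYYY
YYYYY
After op 5 paint(1,3,Y):
YBRYY
YRWYY
GYYYY
YYYYY
YYYYY
YYYYY
YYYYY
After op 6 fill(5,2,K) [28 cells changed]:
YBRKK
YRWKK
GKKKK
KKKKK
KKKKK
KKKKK
KKKKK

Answer: YBRKK
YRWKK
GKKKK
KKKKK
KKKKK
KKKKK
KKKKK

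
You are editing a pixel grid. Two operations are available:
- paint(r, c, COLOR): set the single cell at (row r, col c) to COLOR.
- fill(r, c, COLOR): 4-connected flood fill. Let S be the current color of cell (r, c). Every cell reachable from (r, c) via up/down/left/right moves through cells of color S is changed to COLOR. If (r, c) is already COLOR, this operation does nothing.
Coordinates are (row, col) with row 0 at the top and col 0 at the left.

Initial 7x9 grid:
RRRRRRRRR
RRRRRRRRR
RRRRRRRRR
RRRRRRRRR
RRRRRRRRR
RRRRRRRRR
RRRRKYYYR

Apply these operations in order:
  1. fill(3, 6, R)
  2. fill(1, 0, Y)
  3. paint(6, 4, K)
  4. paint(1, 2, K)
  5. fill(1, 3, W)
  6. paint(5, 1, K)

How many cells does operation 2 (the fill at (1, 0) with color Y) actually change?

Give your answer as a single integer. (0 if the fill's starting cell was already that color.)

After op 1 fill(3,6,R) [0 cells changed]:
RRRRRRRRR
RRRRRRRRR
RRRRRRRRR
RRRRRRRRR
RRRRRRRRR
RRRRRRRRR
RRRRKYYYR
After op 2 fill(1,0,Y) [59 cells changed]:
YYYYYYYYY
YYYYYYYYY
YYYYYYYYY
YYYYYYYYY
YYYYYYYYY
YYYYYYYYY
YYYYKYYYY

Answer: 59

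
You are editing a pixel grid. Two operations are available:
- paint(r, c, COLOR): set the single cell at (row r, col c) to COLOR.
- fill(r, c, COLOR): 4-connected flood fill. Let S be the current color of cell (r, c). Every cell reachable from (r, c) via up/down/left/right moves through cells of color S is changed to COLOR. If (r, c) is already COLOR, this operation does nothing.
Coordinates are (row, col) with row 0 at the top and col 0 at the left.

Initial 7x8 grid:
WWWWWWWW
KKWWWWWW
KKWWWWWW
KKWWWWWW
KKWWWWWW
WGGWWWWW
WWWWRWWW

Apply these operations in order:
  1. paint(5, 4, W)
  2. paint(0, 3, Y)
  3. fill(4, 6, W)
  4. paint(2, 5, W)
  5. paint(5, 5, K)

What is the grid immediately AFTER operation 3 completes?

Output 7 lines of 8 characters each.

Answer: WWWYWWWW
KKWWWWWW
KKWWWWWW
KKWWWWWW
KKWWWWWW
WGGWWWWW
WWWWRWWW

Derivation:
After op 1 paint(5,4,W):
WWWWWWWW
KKWWWWWW
KKWWWWWW
KKWWWWWW
KKWWWWWW
WGGWWWWW
WWWWRWWW
After op 2 paint(0,3,Y):
WWWYWWWW
KKWWWWWW
KKWWWWWW
KKWWWWWW
KKWWWWWW
WGGWWWWW
WWWWRWWW
After op 3 fill(4,6,W) [0 cells changed]:
WWWYWWWW
KKWWWWWW
KKWWWWWW
KKWWWWWW
KKWWWWWW
WGGWWWWW
WWWWRWWW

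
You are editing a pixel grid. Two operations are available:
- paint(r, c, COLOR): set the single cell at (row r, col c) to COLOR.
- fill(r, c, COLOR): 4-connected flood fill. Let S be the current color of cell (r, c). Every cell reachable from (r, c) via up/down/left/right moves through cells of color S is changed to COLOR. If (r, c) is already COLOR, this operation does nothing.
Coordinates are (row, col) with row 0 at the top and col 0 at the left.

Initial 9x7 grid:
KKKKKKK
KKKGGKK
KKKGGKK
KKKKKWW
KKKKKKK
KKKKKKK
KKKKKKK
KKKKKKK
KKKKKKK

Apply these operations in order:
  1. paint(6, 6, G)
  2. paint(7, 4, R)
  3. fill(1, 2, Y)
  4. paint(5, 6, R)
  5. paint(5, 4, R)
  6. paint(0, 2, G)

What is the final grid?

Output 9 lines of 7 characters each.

After op 1 paint(6,6,G):
KKKKKKK
KKKGGKK
KKKGGKK
KKKKKWW
KKKKKKK
KKKKKKK
KKKKKKG
KKKKKKK
KKKKKKK
After op 2 paint(7,4,R):
KKKKKKK
KKKGGKK
KKKGGKK
KKKKKWW
KKKKKKK
KKKKKKK
KKKKKKG
KKKKRKK
KKKKKKK
After op 3 fill(1,2,Y) [55 cells changed]:
YYYYYYY
YYYGGYY
YYYGGYY
YYYYYWW
YYYYYYY
YYYYYYY
YYYYYYG
YYYYRYY
YYYYYYY
After op 4 paint(5,6,R):
YYYYYYY
YYYGGYY
YYYGGYY
YYYYYWW
YYYYYYY
YYYYYYR
YYYYYYG
YYYYRYY
YYYYYYY
After op 5 paint(5,4,R):
YYYYYYY
YYYGGYY
YYYGGYY
YYYYYWW
YYYYYYY
YYYYRYR
YYYYYYG
YYYYRYY
YYYYYYY
After op 6 paint(0,2,G):
YYGYYYY
YYYGGYY
YYYGGYY
YYYYYWW
YYYYYYY
YYYYRYR
YYYYYYG
YYYYRYY
YYYYYYY

Answer: YYGYYYY
YYYGGYY
YYYGGYY
YYYYYWW
YYYYYYY
YYYYRYR
YYYYYYG
YYYYRYY
YYYYYYY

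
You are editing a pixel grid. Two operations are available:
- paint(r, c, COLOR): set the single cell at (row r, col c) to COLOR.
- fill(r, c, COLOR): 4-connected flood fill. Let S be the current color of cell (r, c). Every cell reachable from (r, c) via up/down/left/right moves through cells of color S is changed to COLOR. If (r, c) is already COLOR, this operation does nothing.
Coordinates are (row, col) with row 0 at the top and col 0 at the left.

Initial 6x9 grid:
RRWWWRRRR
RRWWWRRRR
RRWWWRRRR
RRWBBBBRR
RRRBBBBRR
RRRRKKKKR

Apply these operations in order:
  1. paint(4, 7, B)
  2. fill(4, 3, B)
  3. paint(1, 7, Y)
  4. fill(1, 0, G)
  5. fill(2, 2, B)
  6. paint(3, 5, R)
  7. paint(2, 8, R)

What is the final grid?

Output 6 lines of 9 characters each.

After op 1 paint(4,7,B):
RRWWWRRRR
RRWWWRRRR
RRWWWRRRR
RRWBBBBRR
RRRBBBBBR
RRRRKKKKR
After op 2 fill(4,3,B) [0 cells changed]:
RRWWWRRRR
RRWWWRRRR
RRWWWRRRR
RRWBBBBRR
RRRBBBBBR
RRRRKKKKR
After op 3 paint(1,7,Y):
RRWWWRRRR
RRWWWRRYR
RRWWWRRRR
RRWBBBBRR
RRRBBBBBR
RRRRKKKKR
After op 4 fill(1,0,G) [15 cells changed]:
GGWWWRRRR
GGWWWRRYR
GGWWWRRRR
GGWBBBBRR
GGGBBBBBR
GGGGKKKKR
After op 5 fill(2,2,B) [10 cells changed]:
GGBBBRRRR
GGBBBRRYR
GGBBBRRRR
GGBBBBBRR
GGGBBBBBR
GGGGKKKKR
After op 6 paint(3,5,R):
GGBBBRRRR
GGBBBRRYR
GGBBBRRRR
GGBBBRBRR
GGGBBBBBR
GGGGKKKKR
After op 7 paint(2,8,R):
GGBBBRRRR
GGBBBRRYR
GGBBBRRRR
GGBBBRBRR
GGGBBBBBR
GGGGKKKKR

Answer: GGBBBRRRR
GGBBBRRYR
GGBBBRRRR
GGBBBRBRR
GGGBBBBBR
GGGGKKKKR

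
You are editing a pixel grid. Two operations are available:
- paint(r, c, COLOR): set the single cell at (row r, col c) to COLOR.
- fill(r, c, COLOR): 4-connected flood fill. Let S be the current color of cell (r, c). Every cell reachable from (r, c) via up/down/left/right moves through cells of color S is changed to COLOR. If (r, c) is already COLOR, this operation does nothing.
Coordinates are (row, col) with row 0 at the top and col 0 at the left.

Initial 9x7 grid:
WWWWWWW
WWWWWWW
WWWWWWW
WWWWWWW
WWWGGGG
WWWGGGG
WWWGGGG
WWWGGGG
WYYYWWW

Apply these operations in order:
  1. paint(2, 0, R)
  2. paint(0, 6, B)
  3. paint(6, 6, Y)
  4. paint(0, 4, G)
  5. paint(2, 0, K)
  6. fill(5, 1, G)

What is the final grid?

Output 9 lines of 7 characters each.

After op 1 paint(2,0,R):
WWWWWWW
WWWWWWW
RWWWWWW
WWWWWWW
WWWGGGG
WWWGGGG
WWWGGGG
WWWGGGG
WYYYWWW
After op 2 paint(0,6,B):
WWWWWWB
WWWWWWW
RWWWWWW
WWWWWWW
WWWGGGG
WWWGGGG
WWWGGGG
WWWGGGG
WYYYWWW
After op 3 paint(6,6,Y):
WWWWWWB
WWWWWWW
RWWWWWW
WWWWWWW
WWWGGGG
WWWGGGG
WWWGGGY
WWWGGGG
WYYYWWW
After op 4 paint(0,4,G):
WWWWGWB
WWWWWWW
RWWWWWW
WWWWWWW
WWWGGGG
WWWGGGG
WWWGGGY
WWWGGGG
WYYYWWW
After op 5 paint(2,0,K):
WWWWGWB
WWWWWWW
KWWWWWW
WWWWWWW
WWWGGGG
WWWGGGG
WWWGGGY
WWWGGGG
WYYYWWW
After op 6 fill(5,1,G) [38 cells changed]:
GGGGGGB
GGGGGGG
KGGGGGG
GGGGGGG
GGGGGGG
GGGGGGG
GGGGGGY
GGGGGGG
GYYYWWW

Answer: GGGGGGB
GGGGGGG
KGGGGGG
GGGGGGG
GGGGGGG
GGGGGGG
GGGGGGY
GGGGGGG
GYYYWWW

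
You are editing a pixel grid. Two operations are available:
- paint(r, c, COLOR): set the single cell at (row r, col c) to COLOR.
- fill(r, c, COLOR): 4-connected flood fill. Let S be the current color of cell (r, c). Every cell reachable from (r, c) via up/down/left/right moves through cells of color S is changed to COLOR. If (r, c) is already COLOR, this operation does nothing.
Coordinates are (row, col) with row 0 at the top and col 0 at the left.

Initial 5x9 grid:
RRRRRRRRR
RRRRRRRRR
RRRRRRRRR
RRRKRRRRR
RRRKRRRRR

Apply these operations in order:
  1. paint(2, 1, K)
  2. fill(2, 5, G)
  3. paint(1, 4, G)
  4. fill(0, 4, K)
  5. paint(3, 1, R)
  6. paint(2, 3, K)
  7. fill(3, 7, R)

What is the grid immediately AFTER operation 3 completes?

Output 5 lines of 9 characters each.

Answer: GGGGGGGGG
GGGGGGGGG
GKGGGGGGG
GGGKGGGGG
GGGKGGGGG

Derivation:
After op 1 paint(2,1,K):
RRRRRRRRR
RRRRRRRRR
RKRRRRRRR
RRRKRRRRR
RRRKRRRRR
After op 2 fill(2,5,G) [42 cells changed]:
GGGGGGGGG
GGGGGGGGG
GKGGGGGGG
GGGKGGGGG
GGGKGGGGG
After op 3 paint(1,4,G):
GGGGGGGGG
GGGGGGGGG
GKGGGGGGG
GGGKGGGGG
GGGKGGGGG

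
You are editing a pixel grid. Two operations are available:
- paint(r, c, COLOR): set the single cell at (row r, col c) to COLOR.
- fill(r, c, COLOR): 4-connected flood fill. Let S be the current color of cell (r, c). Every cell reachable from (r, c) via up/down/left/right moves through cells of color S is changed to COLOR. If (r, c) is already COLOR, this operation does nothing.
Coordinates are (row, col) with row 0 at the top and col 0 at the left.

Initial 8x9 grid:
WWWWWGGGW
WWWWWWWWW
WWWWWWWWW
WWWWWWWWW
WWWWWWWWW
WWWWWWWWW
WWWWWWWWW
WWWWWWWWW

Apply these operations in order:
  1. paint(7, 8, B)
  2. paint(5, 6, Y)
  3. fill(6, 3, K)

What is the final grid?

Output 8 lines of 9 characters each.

After op 1 paint(7,8,B):
WWWWWGGGW
WWWWWWWWW
WWWWWWWWW
WWWWWWWWW
WWWWWWWWW
WWWWWWWWW
WWWWWWWWW
WWWWWWWWB
After op 2 paint(5,6,Y):
WWWWWGGGW
WWWWWWWWW
WWWWWWWWW
WWWWWWWWW
WWWWWWWWW
WWWWWWYWW
WWWWWWWWW
WWWWWWWWB
After op 3 fill(6,3,K) [67 cells changed]:
KKKKKGGGK
KKKKKKKKK
KKKKKKKKK
KKKKKKKKK
KKKKKKKKK
KKKKKKYKK
KKKKKKKKK
KKKKKKKKB

Answer: KKKKKGGGK
KKKKKKKKK
KKKKKKKKK
KKKKKKKKK
KKKKKKKKK
KKKKKKYKK
KKKKKKKKK
KKKKKKKKB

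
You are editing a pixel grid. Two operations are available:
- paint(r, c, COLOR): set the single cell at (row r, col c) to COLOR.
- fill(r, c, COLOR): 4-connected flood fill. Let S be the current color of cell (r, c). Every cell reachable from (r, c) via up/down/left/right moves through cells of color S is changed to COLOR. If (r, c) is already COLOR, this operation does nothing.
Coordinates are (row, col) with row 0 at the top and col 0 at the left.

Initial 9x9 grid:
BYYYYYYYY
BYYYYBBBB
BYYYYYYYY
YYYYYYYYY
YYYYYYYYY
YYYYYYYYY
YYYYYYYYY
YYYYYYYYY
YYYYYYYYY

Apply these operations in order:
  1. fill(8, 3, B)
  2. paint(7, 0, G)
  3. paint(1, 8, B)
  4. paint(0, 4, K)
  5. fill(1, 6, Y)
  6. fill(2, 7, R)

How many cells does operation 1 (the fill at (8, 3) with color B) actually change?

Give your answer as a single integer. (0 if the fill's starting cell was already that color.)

After op 1 fill(8,3,B) [74 cells changed]:
BBBBBBBBB
BBBBBBBBB
BBBBBBBBB
BBBBBBBBB
BBBBBBBBB
BBBBBBBBB
BBBBBBBBB
BBBBBBBBB
BBBBBBBBB

Answer: 74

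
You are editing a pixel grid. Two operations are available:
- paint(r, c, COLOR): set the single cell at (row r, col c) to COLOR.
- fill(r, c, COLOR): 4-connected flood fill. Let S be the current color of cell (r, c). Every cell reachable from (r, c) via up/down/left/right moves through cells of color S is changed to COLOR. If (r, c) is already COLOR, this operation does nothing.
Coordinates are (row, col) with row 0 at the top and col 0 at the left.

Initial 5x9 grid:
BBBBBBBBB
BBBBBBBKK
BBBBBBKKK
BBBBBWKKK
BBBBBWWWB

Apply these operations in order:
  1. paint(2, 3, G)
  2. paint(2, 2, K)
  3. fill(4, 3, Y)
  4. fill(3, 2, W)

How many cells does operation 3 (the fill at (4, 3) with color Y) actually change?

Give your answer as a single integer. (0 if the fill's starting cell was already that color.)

After op 1 paint(2,3,G):
BBBBBBBBB
BBBBBBBKK
BBBGBBKKK
BBBBBWKKK
BBBBBWWWB
After op 2 paint(2,2,K):
BBBBBBBBB
BBBBBBBKK
BBKGBBKKK
BBBBBWKKK
BBBBBWWWB
After op 3 fill(4,3,Y) [30 cells changed]:
YYYYYYYYY
YYYYYYYKK
YYKGYYKKK
YYYYYWKKK
YYYYYWWWB

Answer: 30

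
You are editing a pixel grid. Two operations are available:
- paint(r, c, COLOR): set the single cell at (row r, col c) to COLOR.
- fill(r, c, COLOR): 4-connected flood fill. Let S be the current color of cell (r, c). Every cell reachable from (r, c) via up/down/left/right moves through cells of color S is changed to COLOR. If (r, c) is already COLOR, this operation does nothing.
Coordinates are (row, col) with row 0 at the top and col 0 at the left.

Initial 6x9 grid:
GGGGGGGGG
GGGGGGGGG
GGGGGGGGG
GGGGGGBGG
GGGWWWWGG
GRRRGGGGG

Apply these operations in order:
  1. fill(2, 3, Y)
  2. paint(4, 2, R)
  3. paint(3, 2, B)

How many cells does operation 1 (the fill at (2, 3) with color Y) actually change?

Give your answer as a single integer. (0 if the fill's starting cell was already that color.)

After op 1 fill(2,3,Y) [46 cells changed]:
YYYYYYYYY
YYYYYYYYY
YYYYYYYYY
YYYYYYBYY
YYYWWWWYY
YRRRYYYYY

Answer: 46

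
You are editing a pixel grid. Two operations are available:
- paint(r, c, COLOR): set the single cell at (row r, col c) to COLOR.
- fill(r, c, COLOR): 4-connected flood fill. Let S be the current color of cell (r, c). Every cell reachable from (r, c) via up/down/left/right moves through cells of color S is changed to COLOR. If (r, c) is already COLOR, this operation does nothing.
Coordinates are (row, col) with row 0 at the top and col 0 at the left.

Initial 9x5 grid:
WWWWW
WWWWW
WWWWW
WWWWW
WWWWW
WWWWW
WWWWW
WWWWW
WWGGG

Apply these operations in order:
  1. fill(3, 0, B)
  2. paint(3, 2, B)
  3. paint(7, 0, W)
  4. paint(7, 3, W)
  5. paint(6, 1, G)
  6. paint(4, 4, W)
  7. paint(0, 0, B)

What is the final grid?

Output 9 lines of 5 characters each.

Answer: BBBBB
BBBBB
BBBBB
BBBBB
BBBBW
BBBBB
BGBBB
WBBWB
BBGGG

Derivation:
After op 1 fill(3,0,B) [42 cells changed]:
BBBBB
BBBBB
BBBBB
BBBBB
BBBBB
BBBBB
BBBBB
BBBBB
BBGGG
After op 2 paint(3,2,B):
BBBBB
BBBBB
BBBBB
BBBBB
BBBBB
BBBBB
BBBBB
BBBBB
BBGGG
After op 3 paint(7,0,W):
BBBBB
BBBBB
BBBBB
BBBBB
BBBBB
BBBBB
BBBBB
WBBBB
BBGGG
After op 4 paint(7,3,W):
BBBBB
BBBBB
BBBBB
BBBBB
BBBBB
BBBBB
BBBBB
WBBWB
BBGGG
After op 5 paint(6,1,G):
BBBBB
BBBBB
BBBBB
BBBBB
BBBBB
BBBBB
BGBBB
WBBWB
BBGGG
After op 6 paint(4,4,W):
BBBBB
BBBBB
BBBBB
BBBBB
BBBBW
BBBBB
BGBBB
WBBWB
BBGGG
After op 7 paint(0,0,B):
BBBBB
BBBBB
BBBBB
BBBBB
BBBBW
BBBBB
BGBBB
WBBWB
BBGGG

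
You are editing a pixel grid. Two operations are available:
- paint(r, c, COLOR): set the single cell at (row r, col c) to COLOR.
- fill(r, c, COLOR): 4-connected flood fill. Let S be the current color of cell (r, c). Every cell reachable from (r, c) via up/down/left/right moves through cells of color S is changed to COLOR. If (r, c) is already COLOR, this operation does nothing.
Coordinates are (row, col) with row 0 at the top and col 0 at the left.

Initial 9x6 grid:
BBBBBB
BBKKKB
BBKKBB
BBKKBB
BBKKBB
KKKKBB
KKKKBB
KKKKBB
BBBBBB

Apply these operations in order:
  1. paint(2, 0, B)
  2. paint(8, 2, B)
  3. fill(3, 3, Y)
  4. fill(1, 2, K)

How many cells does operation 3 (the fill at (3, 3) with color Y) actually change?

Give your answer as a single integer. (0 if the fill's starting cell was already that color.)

After op 1 paint(2,0,B):
BBBBBB
BBKKKB
BBKKBB
BBKKBB
BBKKBB
KKKKBB
KKKKBB
KKKKBB
BBBBBB
After op 2 paint(8,2,B):
BBBBBB
BBKKKB
BBKKBB
BBKKBB
BBKKBB
KKKKBB
KKKKBB
KKKKBB
BBBBBB
After op 3 fill(3,3,Y) [21 cells changed]:
BBBBBB
BBYYYB
BBYYBB
BBYYBB
BBYYBB
YYYYBB
YYYYBB
YYYYBB
BBBBBB

Answer: 21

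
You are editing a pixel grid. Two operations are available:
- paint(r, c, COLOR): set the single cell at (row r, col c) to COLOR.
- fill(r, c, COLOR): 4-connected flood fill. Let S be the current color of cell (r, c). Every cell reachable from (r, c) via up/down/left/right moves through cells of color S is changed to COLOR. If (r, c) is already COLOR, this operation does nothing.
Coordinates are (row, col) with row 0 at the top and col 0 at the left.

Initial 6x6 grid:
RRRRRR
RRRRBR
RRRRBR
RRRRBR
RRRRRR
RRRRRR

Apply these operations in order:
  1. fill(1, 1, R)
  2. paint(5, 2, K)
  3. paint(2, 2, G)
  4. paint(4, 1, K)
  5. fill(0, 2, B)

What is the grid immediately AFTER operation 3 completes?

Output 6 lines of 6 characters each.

Answer: RRRRRR
RRRRBR
RRGRBR
RRRRBR
RRRRRR
RRKRRR

Derivation:
After op 1 fill(1,1,R) [0 cells changed]:
RRRRRR
RRRRBR
RRRRBR
RRRRBR
RRRRRR
RRRRRR
After op 2 paint(5,2,K):
RRRRRR
RRRRBR
RRRRBR
RRRRBR
RRRRRR
RRKRRR
After op 3 paint(2,2,G):
RRRRRR
RRRRBR
RRGRBR
RRRRBR
RRRRRR
RRKRRR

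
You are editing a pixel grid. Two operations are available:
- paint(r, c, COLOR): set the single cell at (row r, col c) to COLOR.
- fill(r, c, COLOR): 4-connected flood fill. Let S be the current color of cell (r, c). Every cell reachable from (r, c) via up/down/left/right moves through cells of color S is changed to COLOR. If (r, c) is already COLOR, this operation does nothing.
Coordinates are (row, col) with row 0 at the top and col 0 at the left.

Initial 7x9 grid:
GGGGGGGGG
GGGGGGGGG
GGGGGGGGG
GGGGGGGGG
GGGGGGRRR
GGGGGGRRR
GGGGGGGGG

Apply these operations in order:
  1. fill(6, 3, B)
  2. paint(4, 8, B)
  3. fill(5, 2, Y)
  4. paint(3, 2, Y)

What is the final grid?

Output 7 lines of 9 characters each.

Answer: YYYYYYYYY
YYYYYYYYY
YYYYYYYYY
YYYYYYYYY
YYYYYYRRY
YYYYYYRRR
YYYYYYYYY

Derivation:
After op 1 fill(6,3,B) [57 cells changed]:
BBBBBBBBB
BBBBBBBBB
BBBBBBBBB
BBBBBBBBB
BBBBBBRRR
BBBBBBRRR
BBBBBBBBB
After op 2 paint(4,8,B):
BBBBBBBBB
BBBBBBBBB
BBBBBBBBB
BBBBBBBBB
BBBBBBRRB
BBBBBBRRR
BBBBBBBBB
After op 3 fill(5,2,Y) [58 cells changed]:
YYYYYYYYY
YYYYYYYYY
YYYYYYYYY
YYYYYYYYY
YYYYYYRRY
YYYYYYRRR
YYYYYYYYY
After op 4 paint(3,2,Y):
YYYYYYYYY
YYYYYYYYY
YYYYYYYYY
YYYYYYYYY
YYYYYYRRY
YYYYYYRRR
YYYYYYYYY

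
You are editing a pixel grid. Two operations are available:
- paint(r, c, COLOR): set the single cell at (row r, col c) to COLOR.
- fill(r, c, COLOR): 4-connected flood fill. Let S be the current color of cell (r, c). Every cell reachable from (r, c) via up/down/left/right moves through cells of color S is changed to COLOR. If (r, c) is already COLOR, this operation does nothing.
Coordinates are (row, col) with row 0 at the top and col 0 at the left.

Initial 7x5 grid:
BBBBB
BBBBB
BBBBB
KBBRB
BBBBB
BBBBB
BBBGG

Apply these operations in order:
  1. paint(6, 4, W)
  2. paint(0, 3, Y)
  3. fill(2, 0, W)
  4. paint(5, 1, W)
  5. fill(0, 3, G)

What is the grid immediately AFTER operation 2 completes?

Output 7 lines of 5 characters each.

Answer: BBBYB
BBBBB
BBBBB
KBBRB
BBBBB
BBBBB
BBBGW

Derivation:
After op 1 paint(6,4,W):
BBBBB
BBBBB
BBBBB
KBBRB
BBBBB
BBBBB
BBBGW
After op 2 paint(0,3,Y):
BBBYB
BBBBB
BBBBB
KBBRB
BBBBB
BBBBB
BBBGW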